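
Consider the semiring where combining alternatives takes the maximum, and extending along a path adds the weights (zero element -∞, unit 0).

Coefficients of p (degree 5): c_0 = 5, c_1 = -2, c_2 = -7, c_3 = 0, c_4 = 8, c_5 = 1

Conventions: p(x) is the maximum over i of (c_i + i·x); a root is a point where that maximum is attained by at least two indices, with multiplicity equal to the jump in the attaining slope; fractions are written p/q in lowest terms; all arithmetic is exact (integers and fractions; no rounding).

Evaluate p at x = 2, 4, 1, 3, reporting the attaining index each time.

p(2) = max(5+0·2=5, -2+1·2=0, -7+2·2=-3, 0+3·2=6, 8+4·2=16, 1+5·2=11) = 16 (attained by i=4)
p(4) = max(5+0·4=5, -2+1·4=2, -7+2·4=1, 0+3·4=12, 8+4·4=24, 1+5·4=21) = 24 (attained by i=4)
p(1) = max(5+0·1=5, -2+1·1=-1, -7+2·1=-5, 0+3·1=3, 8+4·1=12, 1+5·1=6) = 12 (attained by i=4)
p(3) = max(5+0·3=5, -2+1·3=1, -7+2·3=-1, 0+3·3=9, 8+4·3=20, 1+5·3=16) = 20 (attained by i=4)
Answer: p(2) = 16; p(4) = 24; p(1) = 12; p(3) = 20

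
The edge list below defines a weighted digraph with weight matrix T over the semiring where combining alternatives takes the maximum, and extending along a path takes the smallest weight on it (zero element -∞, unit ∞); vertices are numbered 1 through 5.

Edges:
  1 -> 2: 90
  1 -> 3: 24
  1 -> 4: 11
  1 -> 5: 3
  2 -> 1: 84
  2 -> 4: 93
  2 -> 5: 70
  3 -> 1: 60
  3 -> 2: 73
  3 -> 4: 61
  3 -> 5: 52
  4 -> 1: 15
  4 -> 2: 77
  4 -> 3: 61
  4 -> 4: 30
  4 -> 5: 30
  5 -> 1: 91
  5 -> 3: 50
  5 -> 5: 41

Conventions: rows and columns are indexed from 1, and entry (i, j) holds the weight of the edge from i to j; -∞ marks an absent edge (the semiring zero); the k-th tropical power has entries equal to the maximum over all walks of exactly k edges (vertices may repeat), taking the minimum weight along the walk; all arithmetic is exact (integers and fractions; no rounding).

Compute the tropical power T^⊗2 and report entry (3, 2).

T^⊗2:
  [84, 24, 11, 90, 70]
  [70, 84, 61, 30, 41]
  [73, 61, 61, 73, 70]
  [77, 61, 30, 77, 70]
  [50, 90, 41, 50, 50]
Key observation: the optimum is the walk 3->4->2, with weight 61 min 77 = 61.
Optimal value attained by: walk 3->4->2.
Answer: (T^⊗2)[3][2] = 61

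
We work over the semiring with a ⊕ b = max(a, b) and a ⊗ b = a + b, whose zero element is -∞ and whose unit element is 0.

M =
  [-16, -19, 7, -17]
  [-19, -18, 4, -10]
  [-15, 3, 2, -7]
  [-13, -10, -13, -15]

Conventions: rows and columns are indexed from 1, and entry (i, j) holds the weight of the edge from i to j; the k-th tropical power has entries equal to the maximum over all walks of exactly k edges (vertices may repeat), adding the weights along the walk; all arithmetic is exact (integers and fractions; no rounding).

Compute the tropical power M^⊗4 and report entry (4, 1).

M^⊗2:
  [-8, 10, 9, 0]
  [-11, 7, 6, -3]
  [-13, 5, 7, -5]
  [-28, -10, -6, -20]
M^⊗3:
  [-6, 12, 14, 2]
  [-9, 9, 11, -1]
  [-8, 10, 9, 0]
  [-21, -3, -4, -13]
M^⊗4:
  [-1, 17, 16, 7]
  [-4, 14, 13, 4]
  [-6, 12, 14, 2]
  [-19, -1, 1, -11]
Key observation: the optimum is the walk 4->1->3->3->1, with weight (-13) + 7 + 2 + (-15) = -19.
Optimal value attained by: walk 4->1->3->3->1.
Answer: (M^⊗4)[4][1] = -19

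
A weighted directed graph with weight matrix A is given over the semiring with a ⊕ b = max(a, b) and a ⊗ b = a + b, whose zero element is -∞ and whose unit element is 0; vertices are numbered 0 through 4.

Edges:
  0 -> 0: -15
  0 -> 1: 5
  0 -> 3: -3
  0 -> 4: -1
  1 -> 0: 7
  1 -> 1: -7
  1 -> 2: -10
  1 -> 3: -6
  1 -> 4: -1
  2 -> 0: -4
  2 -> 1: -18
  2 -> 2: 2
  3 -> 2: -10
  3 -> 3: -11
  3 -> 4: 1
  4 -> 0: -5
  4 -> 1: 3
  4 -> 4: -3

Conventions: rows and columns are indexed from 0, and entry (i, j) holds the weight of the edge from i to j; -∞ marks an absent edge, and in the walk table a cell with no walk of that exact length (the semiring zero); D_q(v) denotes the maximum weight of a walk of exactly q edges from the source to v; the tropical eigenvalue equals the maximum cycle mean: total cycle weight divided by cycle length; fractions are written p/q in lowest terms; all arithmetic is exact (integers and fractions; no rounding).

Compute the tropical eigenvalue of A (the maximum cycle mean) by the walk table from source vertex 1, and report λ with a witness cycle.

q=0: [-∞, 0, -∞, -∞, -∞]
q=1: [7, -7, -10, -6, -1]
q=2: [0, 12, -8, 4, 6]
q=3: [19, 9, 2, 6, 11]
q=4: [16, 24, 4, 16, 18]
q=5: [31, 21, 14, 18, 23]
Optimal cycle mean attained by: cycle 0->1->0, total 5 + 7, length 2.
Answer: λ = 6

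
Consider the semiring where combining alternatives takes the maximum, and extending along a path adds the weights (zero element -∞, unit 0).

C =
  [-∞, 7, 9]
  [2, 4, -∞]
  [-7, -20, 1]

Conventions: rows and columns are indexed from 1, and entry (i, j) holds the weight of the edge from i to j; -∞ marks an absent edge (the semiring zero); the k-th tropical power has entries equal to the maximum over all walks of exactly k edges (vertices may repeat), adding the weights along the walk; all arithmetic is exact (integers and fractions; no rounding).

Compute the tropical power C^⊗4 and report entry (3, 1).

C^⊗2:
  [9, 11, 10]
  [6, 9, 11]
  [-6, 0, 2]
C^⊗3:
  [13, 16, 18]
  [11, 13, 15]
  [2, 4, 3]
C^⊗4:
  [18, 20, 22]
  [15, 18, 20]
  [6, 9, 11]
Key observation: the optimum is the walk 3->1->2->2->1, with weight (-7) + 7 + 4 + 2 = 6.
Optimal value attained by: walk 3->1->2->2->1.
Answer: (C^⊗4)[3][1] = 6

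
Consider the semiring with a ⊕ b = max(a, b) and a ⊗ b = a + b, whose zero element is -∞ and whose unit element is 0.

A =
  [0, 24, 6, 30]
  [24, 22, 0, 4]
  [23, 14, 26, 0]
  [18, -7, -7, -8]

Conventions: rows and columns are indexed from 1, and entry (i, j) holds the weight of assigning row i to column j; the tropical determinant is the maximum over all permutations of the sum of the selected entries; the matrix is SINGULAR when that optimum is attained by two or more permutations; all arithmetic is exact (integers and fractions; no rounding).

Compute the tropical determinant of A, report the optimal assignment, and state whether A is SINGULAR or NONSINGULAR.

σ = (1, 2, 3, 4): 0 + 22 + 26 + (-8) = 40
σ = (1, 2, 4, 3): 0 + 22 + 0 + (-7) = 15
σ = (1, 3, 2, 4): 0 + 0 + 14 + (-8) = 6
σ = (1, 3, 4, 2): 0 + 0 + 0 + (-7) = -7
σ = (1, 4, 2, 3): 0 + 4 + 14 + (-7) = 11
σ = (1, 4, 3, 2): 0 + 4 + 26 + (-7) = 23
σ = (2, 1, 3, 4): 24 + 24 + 26 + (-8) = 66
σ = (2, 1, 4, 3): 24 + 24 + 0 + (-7) = 41
σ = (2, 3, 1, 4): 24 + 0 + 23 + (-8) = 39
σ = (2, 3, 4, 1): 24 + 0 + 0 + 18 = 42
σ = (2, 4, 1, 3): 24 + 4 + 23 + (-7) = 44
σ = (2, 4, 3, 1): 24 + 4 + 26 + 18 = 72
σ = (3, 1, 2, 4): 6 + 24 + 14 + (-8) = 36
σ = (3, 1, 4, 2): 6 + 24 + 0 + (-7) = 23
σ = (3, 2, 1, 4): 6 + 22 + 23 + (-8) = 43
σ = (3, 2, 4, 1): 6 + 22 + 0 + 18 = 46
σ = (3, 4, 1, 2): 6 + 4 + 23 + (-7) = 26
σ = (3, 4, 2, 1): 6 + 4 + 14 + 18 = 42
σ = (4, 1, 2, 3): 30 + 24 + 14 + (-7) = 61
σ = (4, 1, 3, 2): 30 + 24 + 26 + (-7) = 73
σ = (4, 2, 1, 3): 30 + 22 + 23 + (-7) = 68
σ = (4, 2, 3, 1): 30 + 22 + 26 + 18 = 96
σ = (4, 3, 1, 2): 30 + 0 + 23 + (-7) = 46
σ = (4, 3, 2, 1): 30 + 0 + 14 + 18 = 62
Optimal value attained by: σ = (4, 2, 3, 1).
Answer: det⊕(A) = 96; verdict: NONSINGULAR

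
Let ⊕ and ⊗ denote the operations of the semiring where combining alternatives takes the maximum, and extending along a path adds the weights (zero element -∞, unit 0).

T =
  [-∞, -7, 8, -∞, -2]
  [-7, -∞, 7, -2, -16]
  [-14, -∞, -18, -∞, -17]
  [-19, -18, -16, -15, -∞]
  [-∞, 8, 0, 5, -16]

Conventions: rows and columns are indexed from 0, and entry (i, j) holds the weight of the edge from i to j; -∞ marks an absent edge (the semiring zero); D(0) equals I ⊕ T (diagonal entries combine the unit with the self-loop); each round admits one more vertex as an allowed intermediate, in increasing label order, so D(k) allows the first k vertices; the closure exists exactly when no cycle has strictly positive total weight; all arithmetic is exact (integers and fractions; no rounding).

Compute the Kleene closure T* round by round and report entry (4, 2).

D(0):
  [0, -7, 8, -∞, -2]
  [-7, 0, 7, -2, -16]
  [-14, -∞, 0, -∞, -17]
  [-19, -18, -16, 0, -∞]
  [-∞, 8, 0, 5, 0]
D(1):
  [0, -7, 8, -∞, -2]
  [-7, 0, 7, -2, -9]
  [-14, -21, 0, -∞, -16]
  [-19, -18, -11, 0, -21]
  [-∞, 8, 0, 5, 0]
D(2):
  [0, -7, 8, -9, -2]
  [-7, 0, 7, -2, -9]
  [-14, -21, 0, -23, -16]
  [-19, -18, -11, 0, -21]
  [1, 8, 15, 6, 0]
D(3):
  [0, -7, 8, -9, -2]
  [-7, 0, 7, -2, -9]
  [-14, -21, 0, -23, -16]
  [-19, -18, -11, 0, -21]
  [1, 8, 15, 6, 0]
D(4):
  [0, -7, 8, -9, -2]
  [-7, 0, 7, -2, -9]
  [-14, -21, 0, -23, -16]
  [-19, -18, -11, 0, -21]
  [1, 8, 15, 6, 0]
D(5):
  [0, 6, 13, 4, -2]
  [-7, 0, 7, -2, -9]
  [-14, -8, 0, -10, -16]
  [-19, -13, -6, 0, -21]
  [1, 8, 15, 6, 0]
Answer: T*[4][2] = 15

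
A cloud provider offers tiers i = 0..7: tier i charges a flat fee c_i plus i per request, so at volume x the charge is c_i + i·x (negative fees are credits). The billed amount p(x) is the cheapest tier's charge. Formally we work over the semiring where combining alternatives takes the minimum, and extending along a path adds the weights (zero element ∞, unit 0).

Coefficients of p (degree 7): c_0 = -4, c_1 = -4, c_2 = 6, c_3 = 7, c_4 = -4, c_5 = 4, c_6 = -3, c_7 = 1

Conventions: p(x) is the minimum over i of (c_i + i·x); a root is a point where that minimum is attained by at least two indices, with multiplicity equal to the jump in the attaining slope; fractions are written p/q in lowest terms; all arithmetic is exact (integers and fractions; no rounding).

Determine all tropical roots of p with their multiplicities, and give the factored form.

hull edge (i=0, c=-4) to (i=4, c=-4): slope 0, span 4
hull edge (i=4, c=-4) to (i=6, c=-3): slope 1/2, span 2
hull edge (i=6, c=-3) to (i=7, c=1): slope 4, span 1
Factored form: p(x) = 1 ⊗ (x ⊕ (-4)) ⊗ (x ⊕ (-1/2)) ⊗ (x ⊕ (-1/2)) ⊗ (x ⊕ 0) ⊗ (x ⊕ 0) ⊗ (x ⊕ 0) ⊗ (x ⊕ 0)
Answer: roots = -4 (mult 1), -1/2 (mult 2), 0 (mult 4)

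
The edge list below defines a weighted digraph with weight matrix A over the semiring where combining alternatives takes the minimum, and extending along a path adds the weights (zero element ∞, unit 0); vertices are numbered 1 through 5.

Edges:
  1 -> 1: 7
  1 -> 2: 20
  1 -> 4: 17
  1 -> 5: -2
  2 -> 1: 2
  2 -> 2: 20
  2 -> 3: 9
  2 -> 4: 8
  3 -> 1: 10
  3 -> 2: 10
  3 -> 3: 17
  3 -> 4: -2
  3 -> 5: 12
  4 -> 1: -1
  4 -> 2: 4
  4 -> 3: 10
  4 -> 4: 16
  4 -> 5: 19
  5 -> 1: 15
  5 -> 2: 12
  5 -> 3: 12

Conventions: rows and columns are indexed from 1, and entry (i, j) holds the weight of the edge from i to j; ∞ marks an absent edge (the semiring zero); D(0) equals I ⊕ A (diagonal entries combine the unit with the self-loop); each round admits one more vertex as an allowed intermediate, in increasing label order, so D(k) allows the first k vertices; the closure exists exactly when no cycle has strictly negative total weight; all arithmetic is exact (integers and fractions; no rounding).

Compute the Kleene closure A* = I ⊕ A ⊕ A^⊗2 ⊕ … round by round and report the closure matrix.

D(0):
  [0, 20, ∞, 17, -2]
  [2, 0, 9, 8, ∞]
  [10, 10, 0, -2, 12]
  [-1, 4, 10, 0, 19]
  [15, 12, 12, ∞, 0]
D(1):
  [0, 20, ∞, 17, -2]
  [2, 0, 9, 8, 0]
  [10, 10, 0, -2, 8]
  [-1, 4, 10, 0, -3]
  [15, 12, 12, 32, 0]
D(2):
  [0, 20, 29, 17, -2]
  [2, 0, 9, 8, 0]
  [10, 10, 0, -2, 8]
  [-1, 4, 10, 0, -3]
  [14, 12, 12, 20, 0]
D(3):
  [0, 20, 29, 17, -2]
  [2, 0, 9, 7, 0]
  [10, 10, 0, -2, 8]
  [-1, 4, 10, 0, -3]
  [14, 12, 12, 10, 0]
D(4):
  [0, 20, 27, 17, -2]
  [2, 0, 9, 7, 0]
  [-3, 2, 0, -2, -5]
  [-1, 4, 10, 0, -3]
  [9, 12, 12, 10, 0]
D(5):
  [0, 10, 10, 8, -2]
  [2, 0, 9, 7, 0]
  [-3, 2, 0, -2, -5]
  [-1, 4, 9, 0, -3]
  [9, 12, 12, 10, 0]
Answer: A* = [[0, 10, 10, 8, -2], [2, 0, 9, 7, 0], [-3, 2, 0, -2, -5], [-1, 4, 9, 0, -3], [9, 12, 12, 10, 0]]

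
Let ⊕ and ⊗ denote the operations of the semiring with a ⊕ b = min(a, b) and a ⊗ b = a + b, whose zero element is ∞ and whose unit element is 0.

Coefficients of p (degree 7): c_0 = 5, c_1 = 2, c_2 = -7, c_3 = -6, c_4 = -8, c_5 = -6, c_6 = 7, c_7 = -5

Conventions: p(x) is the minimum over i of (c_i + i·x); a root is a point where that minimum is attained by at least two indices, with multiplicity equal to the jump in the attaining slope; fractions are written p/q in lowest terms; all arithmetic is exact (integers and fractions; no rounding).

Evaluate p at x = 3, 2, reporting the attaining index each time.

p(3) = min(5+0·3=5, 2+1·3=5, -7+2·3=-1, -6+3·3=3, -8+4·3=4, -6+5·3=9, 7+6·3=25, -5+7·3=16) = -1 (attained by i=2)
p(2) = min(5+0·2=5, 2+1·2=4, -7+2·2=-3, -6+3·2=0, -8+4·2=0, -6+5·2=4, 7+6·2=19, -5+7·2=9) = -3 (attained by i=2)
Answer: p(3) = -1; p(2) = -3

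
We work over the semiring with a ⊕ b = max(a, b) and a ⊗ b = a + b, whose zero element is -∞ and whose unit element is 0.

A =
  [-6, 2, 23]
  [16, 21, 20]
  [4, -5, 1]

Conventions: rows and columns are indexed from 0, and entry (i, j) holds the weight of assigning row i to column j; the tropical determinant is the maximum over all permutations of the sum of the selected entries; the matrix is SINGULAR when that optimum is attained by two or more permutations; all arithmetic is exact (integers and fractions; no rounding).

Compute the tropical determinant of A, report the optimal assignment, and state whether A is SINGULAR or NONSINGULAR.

σ = (0, 1, 2): (-6) + 21 + 1 = 16
σ = (0, 2, 1): (-6) + 20 + (-5) = 9
σ = (1, 0, 2): 2 + 16 + 1 = 19
σ = (1, 2, 0): 2 + 20 + 4 = 26
σ = (2, 0, 1): 23 + 16 + (-5) = 34
σ = (2, 1, 0): 23 + 21 + 4 = 48
Optimal value attained by: σ = (2, 1, 0).
Answer: det⊕(A) = 48; verdict: NONSINGULAR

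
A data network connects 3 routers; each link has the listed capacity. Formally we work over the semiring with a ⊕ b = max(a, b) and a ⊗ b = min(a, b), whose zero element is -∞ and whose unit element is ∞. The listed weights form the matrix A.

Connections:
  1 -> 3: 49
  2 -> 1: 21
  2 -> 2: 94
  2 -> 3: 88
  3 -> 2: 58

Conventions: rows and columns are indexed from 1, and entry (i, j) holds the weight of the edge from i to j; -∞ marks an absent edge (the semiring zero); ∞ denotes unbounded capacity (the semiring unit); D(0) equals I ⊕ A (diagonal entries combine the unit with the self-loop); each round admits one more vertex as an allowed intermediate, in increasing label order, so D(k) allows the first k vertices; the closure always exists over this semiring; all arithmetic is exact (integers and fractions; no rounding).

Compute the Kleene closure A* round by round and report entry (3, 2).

D(0):
  [∞, -∞, 49]
  [21, ∞, 88]
  [-∞, 58, ∞]
D(1):
  [∞, -∞, 49]
  [21, ∞, 88]
  [-∞, 58, ∞]
D(2):
  [∞, -∞, 49]
  [21, ∞, 88]
  [21, 58, ∞]
D(3):
  [∞, 49, 49]
  [21, ∞, 88]
  [21, 58, ∞]
Answer: A*[3][2] = 58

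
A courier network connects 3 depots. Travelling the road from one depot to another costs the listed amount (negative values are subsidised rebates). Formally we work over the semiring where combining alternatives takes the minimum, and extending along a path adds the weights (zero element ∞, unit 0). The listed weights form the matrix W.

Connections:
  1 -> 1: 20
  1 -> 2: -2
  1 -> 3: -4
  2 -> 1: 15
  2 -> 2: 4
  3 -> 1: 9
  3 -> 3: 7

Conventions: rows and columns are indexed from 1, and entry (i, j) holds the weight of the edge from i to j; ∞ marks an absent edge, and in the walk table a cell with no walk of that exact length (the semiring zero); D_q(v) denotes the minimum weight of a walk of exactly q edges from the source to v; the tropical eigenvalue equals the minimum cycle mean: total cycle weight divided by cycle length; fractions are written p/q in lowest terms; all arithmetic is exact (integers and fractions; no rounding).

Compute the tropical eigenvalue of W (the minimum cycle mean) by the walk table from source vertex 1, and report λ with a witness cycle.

q=0: [0, ∞, ∞]
q=1: [20, -2, -4]
q=2: [5, 2, 3]
q=3: [12, 3, 1]
Optimal cycle mean attained by: cycle 1->3->1, total (-4) + 9, length 2.
Answer: λ = 5/2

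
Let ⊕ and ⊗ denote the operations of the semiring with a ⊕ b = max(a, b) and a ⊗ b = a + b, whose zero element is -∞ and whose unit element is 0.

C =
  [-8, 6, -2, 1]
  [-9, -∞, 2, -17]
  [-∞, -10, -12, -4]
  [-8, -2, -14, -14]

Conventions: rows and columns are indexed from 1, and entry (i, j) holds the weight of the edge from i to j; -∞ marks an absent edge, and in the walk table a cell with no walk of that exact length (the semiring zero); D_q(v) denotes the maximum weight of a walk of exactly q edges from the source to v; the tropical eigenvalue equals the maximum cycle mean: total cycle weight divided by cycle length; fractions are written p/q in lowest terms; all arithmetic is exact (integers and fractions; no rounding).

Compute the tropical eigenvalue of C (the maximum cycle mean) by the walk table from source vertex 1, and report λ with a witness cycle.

q=0: [0, -∞, -∞, -∞]
q=1: [-8, 6, -2, 1]
q=2: [-3, -1, 8, -6]
q=3: [-10, 3, 1, 4]
q=4: [-4, 2, 5, -3]
Optimal cycle mean attained by: cycle 1->2->3->4->1, total 6 + 2 + (-4) + (-8), length 4.
Answer: λ = -1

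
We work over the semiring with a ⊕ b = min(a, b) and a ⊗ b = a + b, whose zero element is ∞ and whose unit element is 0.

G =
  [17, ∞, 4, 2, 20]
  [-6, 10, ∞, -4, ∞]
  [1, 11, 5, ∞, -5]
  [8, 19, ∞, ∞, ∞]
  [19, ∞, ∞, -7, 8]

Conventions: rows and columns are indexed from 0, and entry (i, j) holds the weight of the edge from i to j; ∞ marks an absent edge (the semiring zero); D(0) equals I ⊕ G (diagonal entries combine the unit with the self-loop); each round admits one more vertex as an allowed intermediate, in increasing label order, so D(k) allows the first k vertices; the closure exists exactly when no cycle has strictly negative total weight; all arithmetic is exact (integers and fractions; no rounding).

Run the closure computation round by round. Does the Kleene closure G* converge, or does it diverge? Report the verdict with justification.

D(0):
  [0, ∞, 4, 2, 20]
  [-6, 0, ∞, -4, ∞]
  [1, 11, 0, ∞, -5]
  [8, 19, ∞, 0, ∞]
  [19, ∞, ∞, -7, 0]
D(1):
  [0, ∞, 4, 2, 20]
  [-6, 0, -2, -4, 14]
  [1, 11, 0, 3, -5]
  [8, 19, 12, 0, 28]
  [19, ∞, 23, -7, 0]
D(2):
  [0, ∞, 4, 2, 20]
  [-6, 0, -2, -4, 14]
  [1, 11, 0, 3, -5]
  [8, 19, 12, 0, 28]
  [19, ∞, 23, -7, 0]
D(3):
  [0, 15, 4, 2, -1]
  [-6, 0, -2, -4, -7]
  [1, 11, 0, 3, -5]
  [8, 19, 12, 0, 7]
  [19, 34, 23, -7, 0]
D(4):
  [0, 15, 4, 2, -1]
  [-6, 0, -2, -4, -7]
  [1, 11, 0, 3, -5]
  [8, 19, 12, 0, 7]
  [1, 12, 5, -7, 0]
D(5):
  [0, 11, 4, -8, -1]
  [-6, 0, -2, -14, -7]
  [-4, 7, 0, -12, -5]
  [8, 19, 12, 0, 7]
  [1, 12, 5, -7, 0]
Key observation: every diagonal entry stays at the unit through all rounds, so no improving cycle exists.
Answer: CONVERGES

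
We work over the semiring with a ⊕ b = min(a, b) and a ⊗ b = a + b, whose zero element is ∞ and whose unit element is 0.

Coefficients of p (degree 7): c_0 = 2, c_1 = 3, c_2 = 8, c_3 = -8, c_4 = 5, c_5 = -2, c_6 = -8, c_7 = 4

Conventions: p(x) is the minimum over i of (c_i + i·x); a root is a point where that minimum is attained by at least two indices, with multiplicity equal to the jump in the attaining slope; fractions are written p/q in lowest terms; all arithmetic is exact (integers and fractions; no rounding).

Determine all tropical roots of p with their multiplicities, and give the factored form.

hull edge (i=0, c=2) to (i=3, c=-8): slope -10/3, span 3
hull edge (i=3, c=-8) to (i=6, c=-8): slope 0, span 3
hull edge (i=6, c=-8) to (i=7, c=4): slope 12, span 1
Factored form: p(x) = 4 ⊗ (x ⊕ (-12)) ⊗ (x ⊕ 0) ⊗ (x ⊕ 0) ⊗ (x ⊕ 0) ⊗ (x ⊕ 10/3) ⊗ (x ⊕ 10/3) ⊗ (x ⊕ 10/3)
Answer: roots = -12 (mult 1), 0 (mult 3), 10/3 (mult 3)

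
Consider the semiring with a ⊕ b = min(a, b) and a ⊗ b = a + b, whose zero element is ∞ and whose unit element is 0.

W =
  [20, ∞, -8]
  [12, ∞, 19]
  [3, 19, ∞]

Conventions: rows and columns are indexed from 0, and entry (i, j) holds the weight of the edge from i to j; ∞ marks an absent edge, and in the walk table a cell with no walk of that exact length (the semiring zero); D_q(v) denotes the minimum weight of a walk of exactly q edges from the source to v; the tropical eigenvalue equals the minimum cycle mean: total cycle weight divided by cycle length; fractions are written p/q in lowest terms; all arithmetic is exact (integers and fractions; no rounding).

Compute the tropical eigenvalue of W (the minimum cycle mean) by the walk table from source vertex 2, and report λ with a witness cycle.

q=0: [∞, ∞, 0]
q=1: [3, 19, ∞]
q=2: [23, ∞, -5]
q=3: [-2, 14, 15]
Optimal cycle mean attained by: cycle 0->2->0, total (-8) + 3, length 2.
Answer: λ = -5/2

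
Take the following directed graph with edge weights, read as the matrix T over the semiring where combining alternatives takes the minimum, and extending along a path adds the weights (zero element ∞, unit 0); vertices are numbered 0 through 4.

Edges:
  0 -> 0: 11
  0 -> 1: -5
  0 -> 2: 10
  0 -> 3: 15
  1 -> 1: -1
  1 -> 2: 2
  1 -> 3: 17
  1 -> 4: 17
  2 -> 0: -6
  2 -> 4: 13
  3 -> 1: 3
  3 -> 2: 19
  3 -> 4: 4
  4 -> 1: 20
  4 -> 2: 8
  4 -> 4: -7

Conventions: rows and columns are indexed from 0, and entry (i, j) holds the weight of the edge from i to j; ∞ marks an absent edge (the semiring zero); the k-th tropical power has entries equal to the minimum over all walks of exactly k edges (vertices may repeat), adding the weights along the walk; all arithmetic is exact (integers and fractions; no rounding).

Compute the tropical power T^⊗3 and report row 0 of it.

T^⊗2:
  [4, -6, -3, 12, 12]
  [-4, -2, 1, 16, 10]
  [5, -11, 4, 9, 6]
  [13, 2, 5, 20, -3]
  [2, 13, 1, 37, -14]
T^⊗3:
  [-9, -7, -4, 11, 5]
  [-5, -9, 0, 11, 3]
  [-2, -12, -9, 6, -1]
  [-1, 1, 4, 19, -10]
  [-5, -3, -6, 17, -21]
Answer: row 0 of T^⊗3 = [-9, -7, -4, 11, 5]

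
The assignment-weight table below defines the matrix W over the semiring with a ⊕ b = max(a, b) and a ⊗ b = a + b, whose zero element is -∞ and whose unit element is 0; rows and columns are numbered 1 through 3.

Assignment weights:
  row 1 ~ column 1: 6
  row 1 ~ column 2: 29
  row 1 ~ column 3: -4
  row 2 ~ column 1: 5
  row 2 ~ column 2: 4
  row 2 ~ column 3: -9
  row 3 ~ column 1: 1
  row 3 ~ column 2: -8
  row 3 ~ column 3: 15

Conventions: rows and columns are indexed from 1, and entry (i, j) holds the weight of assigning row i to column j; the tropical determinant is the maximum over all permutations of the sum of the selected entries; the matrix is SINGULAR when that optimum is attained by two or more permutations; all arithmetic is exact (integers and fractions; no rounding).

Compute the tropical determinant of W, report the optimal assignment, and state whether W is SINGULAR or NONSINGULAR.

σ = (1, 2, 3): 6 + 4 + 15 = 25
σ = (1, 3, 2): 6 + (-9) + (-8) = -11
σ = (2, 1, 3): 29 + 5 + 15 = 49
σ = (2, 3, 1): 29 + (-9) + 1 = 21
σ = (3, 1, 2): (-4) + 5 + (-8) = -7
σ = (3, 2, 1): (-4) + 4 + 1 = 1
Optimal value attained by: σ = (2, 1, 3).
Answer: det⊕(W) = 49; verdict: NONSINGULAR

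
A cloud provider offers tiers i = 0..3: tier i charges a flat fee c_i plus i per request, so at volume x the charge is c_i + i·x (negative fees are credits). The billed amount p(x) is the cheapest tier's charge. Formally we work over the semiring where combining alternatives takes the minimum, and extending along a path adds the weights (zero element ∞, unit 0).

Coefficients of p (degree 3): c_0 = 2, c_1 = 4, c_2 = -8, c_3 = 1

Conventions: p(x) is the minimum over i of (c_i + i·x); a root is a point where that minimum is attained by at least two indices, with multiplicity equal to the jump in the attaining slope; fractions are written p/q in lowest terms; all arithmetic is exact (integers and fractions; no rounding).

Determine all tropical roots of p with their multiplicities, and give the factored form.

hull edge (i=0, c=2) to (i=2, c=-8): slope -5, span 2
hull edge (i=2, c=-8) to (i=3, c=1): slope 9, span 1
Factored form: p(x) = 1 ⊗ (x ⊕ (-9)) ⊗ (x ⊕ 5) ⊗ (x ⊕ 5)
Answer: roots = -9 (mult 1), 5 (mult 2)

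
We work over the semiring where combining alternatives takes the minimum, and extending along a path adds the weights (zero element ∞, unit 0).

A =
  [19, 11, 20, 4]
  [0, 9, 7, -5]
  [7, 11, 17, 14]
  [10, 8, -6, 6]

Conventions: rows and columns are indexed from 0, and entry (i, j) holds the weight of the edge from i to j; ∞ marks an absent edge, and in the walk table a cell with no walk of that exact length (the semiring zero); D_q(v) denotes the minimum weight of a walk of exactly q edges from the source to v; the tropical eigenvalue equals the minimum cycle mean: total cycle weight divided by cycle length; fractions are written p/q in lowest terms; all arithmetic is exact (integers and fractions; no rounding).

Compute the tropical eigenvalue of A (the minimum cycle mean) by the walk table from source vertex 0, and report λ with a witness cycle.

q=0: [0, ∞, ∞, ∞]
q=1: [19, 11, 20, 4]
q=2: [11, 12, -2, 6]
q=3: [5, 9, 0, 7]
q=4: [7, 11, 1, 4]
Optimal cycle mean attained by: cycle 1->3->2->1, total (-5) + (-6) + 11, length 3.
Answer: λ = 0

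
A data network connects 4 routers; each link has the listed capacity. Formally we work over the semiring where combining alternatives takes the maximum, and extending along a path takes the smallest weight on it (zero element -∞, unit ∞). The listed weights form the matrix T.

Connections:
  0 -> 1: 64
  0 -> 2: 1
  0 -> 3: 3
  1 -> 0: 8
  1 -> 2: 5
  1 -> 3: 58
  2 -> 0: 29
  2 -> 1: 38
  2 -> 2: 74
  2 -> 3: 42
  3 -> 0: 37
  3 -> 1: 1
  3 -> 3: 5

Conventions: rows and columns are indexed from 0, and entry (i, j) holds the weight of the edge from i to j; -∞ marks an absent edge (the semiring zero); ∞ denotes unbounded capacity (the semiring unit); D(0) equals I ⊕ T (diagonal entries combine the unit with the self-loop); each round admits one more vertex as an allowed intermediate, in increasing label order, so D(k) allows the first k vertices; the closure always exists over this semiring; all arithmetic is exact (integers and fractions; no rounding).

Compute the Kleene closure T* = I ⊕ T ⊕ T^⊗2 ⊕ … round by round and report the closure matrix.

D(0):
  [∞, 64, 1, 3]
  [8, ∞, 5, 58]
  [29, 38, ∞, 42]
  [37, 1, -∞, ∞]
D(1):
  [∞, 64, 1, 3]
  [8, ∞, 5, 58]
  [29, 38, ∞, 42]
  [37, 37, 1, ∞]
D(2):
  [∞, 64, 5, 58]
  [8, ∞, 5, 58]
  [29, 38, ∞, 42]
  [37, 37, 5, ∞]
D(3):
  [∞, 64, 5, 58]
  [8, ∞, 5, 58]
  [29, 38, ∞, 42]
  [37, 37, 5, ∞]
D(4):
  [∞, 64, 5, 58]
  [37, ∞, 5, 58]
  [37, 38, ∞, 42]
  [37, 37, 5, ∞]
Answer: T* = [[∞, 64, 5, 58], [37, ∞, 5, 58], [37, 38, ∞, 42], [37, 37, 5, ∞]]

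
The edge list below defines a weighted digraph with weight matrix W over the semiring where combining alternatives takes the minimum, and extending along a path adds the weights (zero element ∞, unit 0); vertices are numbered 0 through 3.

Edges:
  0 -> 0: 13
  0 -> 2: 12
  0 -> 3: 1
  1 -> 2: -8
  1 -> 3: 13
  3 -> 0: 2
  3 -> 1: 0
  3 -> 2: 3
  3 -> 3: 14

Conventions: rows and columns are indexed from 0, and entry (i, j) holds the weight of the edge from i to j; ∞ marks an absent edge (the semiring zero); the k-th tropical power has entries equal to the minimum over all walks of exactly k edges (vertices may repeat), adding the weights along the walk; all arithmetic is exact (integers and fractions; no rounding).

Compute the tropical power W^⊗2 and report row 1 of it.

W^⊗2:
  [3, 1, 4, 14]
  [15, 13, 16, 27]
  [∞, ∞, ∞, ∞]
  [15, 14, -8, 3]
Answer: row 1 of W^⊗2 = [15, 13, 16, 27]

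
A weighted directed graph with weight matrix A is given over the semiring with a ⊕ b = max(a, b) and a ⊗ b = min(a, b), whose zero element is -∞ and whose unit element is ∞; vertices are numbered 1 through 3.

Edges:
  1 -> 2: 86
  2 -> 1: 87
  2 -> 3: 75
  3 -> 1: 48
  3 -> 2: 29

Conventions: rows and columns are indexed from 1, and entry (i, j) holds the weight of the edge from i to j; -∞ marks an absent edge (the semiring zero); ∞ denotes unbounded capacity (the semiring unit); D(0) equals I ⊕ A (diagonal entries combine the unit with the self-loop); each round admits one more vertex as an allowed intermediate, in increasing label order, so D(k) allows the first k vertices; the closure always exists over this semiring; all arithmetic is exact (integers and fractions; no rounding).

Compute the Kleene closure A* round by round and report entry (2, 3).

D(0):
  [∞, 86, -∞]
  [87, ∞, 75]
  [48, 29, ∞]
D(1):
  [∞, 86, -∞]
  [87, ∞, 75]
  [48, 48, ∞]
D(2):
  [∞, 86, 75]
  [87, ∞, 75]
  [48, 48, ∞]
D(3):
  [∞, 86, 75]
  [87, ∞, 75]
  [48, 48, ∞]
Answer: A*[2][3] = 75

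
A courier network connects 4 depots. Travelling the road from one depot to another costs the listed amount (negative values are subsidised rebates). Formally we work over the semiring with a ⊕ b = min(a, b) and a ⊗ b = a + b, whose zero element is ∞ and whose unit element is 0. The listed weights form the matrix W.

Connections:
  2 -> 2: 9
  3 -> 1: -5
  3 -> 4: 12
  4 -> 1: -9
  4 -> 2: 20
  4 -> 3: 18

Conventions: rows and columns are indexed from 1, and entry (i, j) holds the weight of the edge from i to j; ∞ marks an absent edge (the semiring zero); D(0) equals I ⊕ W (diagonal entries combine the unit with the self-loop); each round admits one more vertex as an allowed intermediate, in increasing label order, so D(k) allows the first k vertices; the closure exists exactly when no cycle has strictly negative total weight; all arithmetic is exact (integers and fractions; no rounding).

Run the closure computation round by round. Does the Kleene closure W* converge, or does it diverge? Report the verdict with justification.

D(0):
  [0, ∞, ∞, ∞]
  [∞, 0, ∞, ∞]
  [-5, ∞, 0, 12]
  [-9, 20, 18, 0]
D(1):
  [0, ∞, ∞, ∞]
  [∞, 0, ∞, ∞]
  [-5, ∞, 0, 12]
  [-9, 20, 18, 0]
D(2):
  [0, ∞, ∞, ∞]
  [∞, 0, ∞, ∞]
  [-5, ∞, 0, 12]
  [-9, 20, 18, 0]
D(3):
  [0, ∞, ∞, ∞]
  [∞, 0, ∞, ∞]
  [-5, ∞, 0, 12]
  [-9, 20, 18, 0]
D(4):
  [0, ∞, ∞, ∞]
  [∞, 0, ∞, ∞]
  [-5, 32, 0, 12]
  [-9, 20, 18, 0]
Key observation: every diagonal entry stays at the unit through all rounds, so no improving cycle exists.
Answer: CONVERGES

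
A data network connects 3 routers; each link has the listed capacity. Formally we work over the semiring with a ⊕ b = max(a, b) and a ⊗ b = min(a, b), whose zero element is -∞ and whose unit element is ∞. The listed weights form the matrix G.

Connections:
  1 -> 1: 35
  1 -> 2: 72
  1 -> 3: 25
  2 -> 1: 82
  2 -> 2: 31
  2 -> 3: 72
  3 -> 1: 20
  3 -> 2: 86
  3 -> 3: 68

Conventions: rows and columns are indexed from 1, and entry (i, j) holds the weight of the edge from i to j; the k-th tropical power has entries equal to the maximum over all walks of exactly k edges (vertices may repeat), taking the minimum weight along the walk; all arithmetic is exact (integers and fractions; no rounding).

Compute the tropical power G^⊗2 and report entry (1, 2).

G^⊗2:
  [72, 35, 72]
  [35, 72, 68]
  [82, 68, 72]
Key observation: the optimum is the walk 1->1->2, with weight 35 min 72 = 35.
Optimal value attained by: walk 1->1->2.
Answer: (G^⊗2)[1][2] = 35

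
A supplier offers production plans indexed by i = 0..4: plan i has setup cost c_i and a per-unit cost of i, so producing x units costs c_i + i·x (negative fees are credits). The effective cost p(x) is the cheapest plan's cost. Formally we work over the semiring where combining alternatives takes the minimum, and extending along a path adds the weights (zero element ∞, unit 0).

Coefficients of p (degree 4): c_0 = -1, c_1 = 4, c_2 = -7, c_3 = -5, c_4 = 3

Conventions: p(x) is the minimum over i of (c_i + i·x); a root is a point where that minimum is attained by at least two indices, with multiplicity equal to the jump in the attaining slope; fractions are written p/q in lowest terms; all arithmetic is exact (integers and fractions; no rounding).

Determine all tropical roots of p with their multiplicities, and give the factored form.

hull edge (i=0, c=-1) to (i=2, c=-7): slope -3, span 2
hull edge (i=2, c=-7) to (i=3, c=-5): slope 2, span 1
hull edge (i=3, c=-5) to (i=4, c=3): slope 8, span 1
Factored form: p(x) = 3 ⊗ (x ⊕ (-8)) ⊗ (x ⊕ (-2)) ⊗ (x ⊕ 3) ⊗ (x ⊕ 3)
Answer: roots = -8 (mult 1), -2 (mult 1), 3 (mult 2)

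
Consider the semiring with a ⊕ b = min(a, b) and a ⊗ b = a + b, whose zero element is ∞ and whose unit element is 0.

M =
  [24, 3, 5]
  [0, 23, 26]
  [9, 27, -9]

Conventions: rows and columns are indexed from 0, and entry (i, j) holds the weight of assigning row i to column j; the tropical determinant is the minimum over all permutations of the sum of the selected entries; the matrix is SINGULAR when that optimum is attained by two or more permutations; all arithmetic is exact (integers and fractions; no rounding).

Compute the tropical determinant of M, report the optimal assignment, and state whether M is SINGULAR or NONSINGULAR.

σ = (0, 1, 2): 24 + 23 + (-9) = 38
σ = (0, 2, 1): 24 + 26 + 27 = 77
σ = (1, 0, 2): 3 + 0 + (-9) = -6
σ = (1, 2, 0): 3 + 26 + 9 = 38
σ = (2, 0, 1): 5 + 0 + 27 = 32
σ = (2, 1, 0): 5 + 23 + 9 = 37
Optimal value attained by: σ = (1, 0, 2).
Answer: det⊕(M) = -6; verdict: NONSINGULAR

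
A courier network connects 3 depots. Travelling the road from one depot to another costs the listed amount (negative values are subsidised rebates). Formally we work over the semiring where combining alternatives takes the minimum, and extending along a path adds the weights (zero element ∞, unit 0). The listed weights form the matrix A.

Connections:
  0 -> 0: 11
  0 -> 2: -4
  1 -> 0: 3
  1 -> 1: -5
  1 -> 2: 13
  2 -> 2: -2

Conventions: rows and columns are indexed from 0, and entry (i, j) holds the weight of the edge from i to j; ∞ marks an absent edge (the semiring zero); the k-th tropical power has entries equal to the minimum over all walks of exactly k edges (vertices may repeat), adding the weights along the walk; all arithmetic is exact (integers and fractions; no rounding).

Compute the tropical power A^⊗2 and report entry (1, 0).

A^⊗2:
  [22, ∞, -6]
  [-2, -10, -1]
  [∞, ∞, -4]
Key observation: the optimum is the walk 1->1->0, with weight (-5) + 3 = -2.
Optimal value attained by: walk 1->1->0.
Answer: (A^⊗2)[1][0] = -2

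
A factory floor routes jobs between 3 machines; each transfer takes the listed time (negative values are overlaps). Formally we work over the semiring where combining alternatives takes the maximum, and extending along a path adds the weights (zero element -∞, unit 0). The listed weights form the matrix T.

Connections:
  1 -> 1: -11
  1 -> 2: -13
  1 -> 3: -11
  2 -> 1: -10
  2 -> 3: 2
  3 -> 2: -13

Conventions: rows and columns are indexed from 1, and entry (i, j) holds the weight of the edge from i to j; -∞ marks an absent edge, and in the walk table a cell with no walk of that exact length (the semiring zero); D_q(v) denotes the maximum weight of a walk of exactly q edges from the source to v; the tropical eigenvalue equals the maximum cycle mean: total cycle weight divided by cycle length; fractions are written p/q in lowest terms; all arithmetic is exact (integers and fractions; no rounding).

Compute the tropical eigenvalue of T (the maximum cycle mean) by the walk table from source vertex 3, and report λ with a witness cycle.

q=0: [-∞, -∞, 0]
q=1: [-∞, -13, -∞]
q=2: [-23, -∞, -11]
q=3: [-34, -24, -34]
Optimal cycle mean attained by: cycle 2->3->2, total 2 + (-13), length 2.
Answer: λ = -11/2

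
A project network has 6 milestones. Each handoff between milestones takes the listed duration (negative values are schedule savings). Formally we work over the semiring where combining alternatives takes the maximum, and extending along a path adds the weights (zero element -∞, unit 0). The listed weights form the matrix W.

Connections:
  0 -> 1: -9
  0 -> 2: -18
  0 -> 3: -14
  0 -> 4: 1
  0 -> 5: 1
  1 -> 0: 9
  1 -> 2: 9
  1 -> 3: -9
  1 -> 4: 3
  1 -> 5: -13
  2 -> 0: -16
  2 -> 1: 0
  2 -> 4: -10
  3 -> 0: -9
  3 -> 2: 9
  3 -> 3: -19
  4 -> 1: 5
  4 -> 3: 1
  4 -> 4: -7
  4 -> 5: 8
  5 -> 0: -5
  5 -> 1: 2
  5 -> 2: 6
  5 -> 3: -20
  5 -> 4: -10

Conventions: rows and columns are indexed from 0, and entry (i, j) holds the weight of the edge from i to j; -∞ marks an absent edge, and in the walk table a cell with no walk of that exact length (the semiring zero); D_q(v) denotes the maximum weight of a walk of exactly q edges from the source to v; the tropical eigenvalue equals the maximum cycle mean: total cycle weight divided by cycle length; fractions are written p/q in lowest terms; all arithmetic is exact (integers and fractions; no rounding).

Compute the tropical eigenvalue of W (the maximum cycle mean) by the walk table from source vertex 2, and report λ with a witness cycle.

q=0: [-∞, -∞, 0, -∞, -∞, -∞]
q=1: [-16, 0, -∞, -∞, -10, -∞]
q=2: [9, -5, 9, -9, 3, -2]
q=3: [4, 9, 4, 4, 10, 11]
q=4: [18, 15, 18, 11, 12, 18]
q=5: [24, 20, 24, 13, 19, 20]
q=6: [29, 24, 29, 20, 25, 27]
Optimal cycle mean attained by: cycle 0->4->1->0, total 1 + 5 + 9, length 3.
Answer: λ = 5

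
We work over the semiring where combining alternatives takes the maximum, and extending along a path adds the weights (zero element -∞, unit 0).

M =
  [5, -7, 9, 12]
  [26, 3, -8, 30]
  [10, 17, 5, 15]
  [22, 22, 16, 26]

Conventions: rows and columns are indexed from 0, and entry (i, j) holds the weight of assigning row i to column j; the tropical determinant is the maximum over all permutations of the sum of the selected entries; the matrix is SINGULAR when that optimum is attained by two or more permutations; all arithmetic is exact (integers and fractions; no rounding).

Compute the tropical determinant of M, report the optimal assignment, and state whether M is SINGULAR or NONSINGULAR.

σ = (0, 1, 2, 3): 5 + 3 + 5 + 26 = 39
σ = (0, 1, 3, 2): 5 + 3 + 15 + 16 = 39
σ = (0, 2, 1, 3): 5 + (-8) + 17 + 26 = 40
σ = (0, 2, 3, 1): 5 + (-8) + 15 + 22 = 34
σ = (0, 3, 1, 2): 5 + 30 + 17 + 16 = 68
σ = (0, 3, 2, 1): 5 + 30 + 5 + 22 = 62
σ = (1, 0, 2, 3): (-7) + 26 + 5 + 26 = 50
σ = (1, 0, 3, 2): (-7) + 26 + 15 + 16 = 50
σ = (1, 2, 0, 3): (-7) + (-8) + 10 + 26 = 21
σ = (1, 2, 3, 0): (-7) + (-8) + 15 + 22 = 22
σ = (1, 3, 0, 2): (-7) + 30 + 10 + 16 = 49
σ = (1, 3, 2, 0): (-7) + 30 + 5 + 22 = 50
σ = (2, 0, 1, 3): 9 + 26 + 17 + 26 = 78
σ = (2, 0, 3, 1): 9 + 26 + 15 + 22 = 72
σ = (2, 1, 0, 3): 9 + 3 + 10 + 26 = 48
σ = (2, 1, 3, 0): 9 + 3 + 15 + 22 = 49
σ = (2, 3, 0, 1): 9 + 30 + 10 + 22 = 71
σ = (2, 3, 1, 0): 9 + 30 + 17 + 22 = 78
σ = (3, 0, 1, 2): 12 + 26 + 17 + 16 = 71
σ = (3, 0, 2, 1): 12 + 26 + 5 + 22 = 65
σ = (3, 1, 0, 2): 12 + 3 + 10 + 16 = 41
σ = (3, 1, 2, 0): 12 + 3 + 5 + 22 = 42
σ = (3, 2, 0, 1): 12 + (-8) + 10 + 22 = 36
σ = (3, 2, 1, 0): 12 + (-8) + 17 + 22 = 43
Optimal value attained by: σ = (2, 0, 1, 3).
Answer: det⊕(M) = 78; verdict: SINGULAR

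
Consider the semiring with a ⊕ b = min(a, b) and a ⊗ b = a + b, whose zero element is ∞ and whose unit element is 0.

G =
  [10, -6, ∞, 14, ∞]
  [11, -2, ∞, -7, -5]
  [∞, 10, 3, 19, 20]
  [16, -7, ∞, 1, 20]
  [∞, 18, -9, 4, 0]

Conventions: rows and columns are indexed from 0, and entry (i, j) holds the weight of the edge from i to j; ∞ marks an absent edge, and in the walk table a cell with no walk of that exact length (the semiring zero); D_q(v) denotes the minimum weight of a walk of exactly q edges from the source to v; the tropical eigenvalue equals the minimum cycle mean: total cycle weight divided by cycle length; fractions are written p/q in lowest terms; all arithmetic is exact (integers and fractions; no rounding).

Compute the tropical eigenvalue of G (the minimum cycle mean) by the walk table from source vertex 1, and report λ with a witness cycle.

q=0: [∞, 0, ∞, ∞, ∞]
q=1: [11, -2, ∞, -7, -5]
q=2: [9, -14, -14, -9, -7]
q=3: [-3, -16, -16, -21, -19]
q=4: [-5, -28, -28, -23, -21]
q=5: [-17, -30, -30, -35, -33]
Optimal cycle mean attained by: cycle 1->3->1, total (-7) + (-7), length 2.
Answer: λ = -7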